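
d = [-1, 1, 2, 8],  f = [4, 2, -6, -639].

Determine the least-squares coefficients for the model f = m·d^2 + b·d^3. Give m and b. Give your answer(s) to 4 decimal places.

m = 1.6219, b = -1.4508

Compute the Gram sums: Σd^2·d^2 = 4114, Σd^2·d^3 = 32800, Σd^3·d^3 = 262210.
For Xᵀf: Σd^2·f = -40914, Σd^3·f = -327218.
So XᵀX·[m, b]ᵀ = Xᵀf: [[4114, 32800]; [32800, 262210]]·[m, b]ᵀ = [-40914, -327218]ᵀ.
det = 4114·262210 − 32800² = 2891940.
m = ((-40914)·262210 − 32800·(-327218))/2891940 = 234523/144597; b = (4114·(-327218) − 32800·(-40914))/2891940 = -1048913/722985.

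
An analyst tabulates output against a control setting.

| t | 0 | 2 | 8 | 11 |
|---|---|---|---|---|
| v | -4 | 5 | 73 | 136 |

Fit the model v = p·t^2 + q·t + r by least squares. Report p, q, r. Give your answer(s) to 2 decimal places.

p = 1.00, q = 1.66, r = -3.36

With design matrix M, MᵀM = [[18753, 1851, 189]; [1851, 189, 21]; [189, 21, 4]] and Mᵀv = [21148, 2090, 210]ᵀ.
Row-reducing yields p = 4799/4812, q = 8009/4812, r = -2695/802.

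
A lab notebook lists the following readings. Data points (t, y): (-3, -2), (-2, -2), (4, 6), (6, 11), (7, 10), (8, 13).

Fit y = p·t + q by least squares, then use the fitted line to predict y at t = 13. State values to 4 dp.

ŷ = 19.3713

XᵀX·[p, q]ᵀ = Xᵀy reads: 178·p + 20·q = 274;  20·p + 6·q = 36.
Determinant 178·6 − 20² = 668.
p = (274·6 − 20·36)/668 = 231/167; q = (178·36 − 20·274)/668 = 232/167.
At t = 13: ŷ = (231/167)·(13) + (232/167)·(1) = 3235/167.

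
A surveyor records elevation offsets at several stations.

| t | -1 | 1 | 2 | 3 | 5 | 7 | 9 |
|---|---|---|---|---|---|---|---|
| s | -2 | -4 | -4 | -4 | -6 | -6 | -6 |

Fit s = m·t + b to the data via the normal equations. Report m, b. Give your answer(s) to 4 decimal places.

Compute the Gram sums: Σt·t = 170, Σt = 26, Σ1 = 7.
Right-hand side: Σt·s = -148, Σs = -32.
AᵀA·[m, b]ᵀ = Aᵀs becomes [[170, 26]; [26, 7]]·[m, b]ᵀ = [-148, -32]ᵀ.
Eliminating b: 7·(row 1) − 26·(row 2) gives 514·m = 7·(-148) − 26·(-32) = -204, so m = -102/257.
Then b = ((-32) − 26·(-102/257))/7 = -796/257.

m = -0.3969, b = -3.0973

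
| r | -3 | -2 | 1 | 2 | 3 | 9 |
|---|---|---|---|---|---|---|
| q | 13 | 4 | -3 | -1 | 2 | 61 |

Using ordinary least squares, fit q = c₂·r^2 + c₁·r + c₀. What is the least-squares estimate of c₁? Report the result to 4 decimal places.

Forming XᵀX = [[6756, 730, 108]; [730, 108, 10]; [108, 10, 6]] and Xᵀq = [5085, 503, 76]ᵀ gives XᵀX·[c₂, c₁, c₀]ᵀ = Xᵀq.
Row-reducing yields c₂ = 99377/102747, c₁ = -116717/68498, c₀ = -391063/205494.

c₁ = -1.7039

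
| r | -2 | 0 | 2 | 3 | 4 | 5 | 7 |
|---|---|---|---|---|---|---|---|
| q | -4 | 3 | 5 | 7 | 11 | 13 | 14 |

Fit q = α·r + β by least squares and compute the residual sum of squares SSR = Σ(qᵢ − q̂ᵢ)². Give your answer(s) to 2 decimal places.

SSR = 11.63

Forming MᵀM = [[107, 19]; [19, 7]] and Mᵀq = [246, 49]ᵀ gives MᵀM·[α, β]ᵀ = Mᵀq.
Eliminating β: 7·(row 1) − 19·(row 2) gives 388·α = 7·246 − 19·49 = 791, so α = 791/388.
Then β = (49 − 19·(791/388))/7 = 569/388.
Residuals: -539/388, 595/388, -211/388, -113/194, 535/388, 130/97, -337/194; SSR = 4513/388.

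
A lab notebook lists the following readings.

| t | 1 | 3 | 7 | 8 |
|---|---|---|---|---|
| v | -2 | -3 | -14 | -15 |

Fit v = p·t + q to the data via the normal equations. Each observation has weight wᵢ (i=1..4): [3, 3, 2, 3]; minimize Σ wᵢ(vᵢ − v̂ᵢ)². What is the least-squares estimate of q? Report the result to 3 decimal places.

Sums needed: Σwᵢ·t·t = 320, Σwᵢ·t = 50, Σwᵢ·1 = 11.
Moment sums: Σwᵢ·t·v = -589, Σwᵢ·v = -88.
Normal equations: [[320, 50]; [50, 11]]·[p, q]ᵀ = [-589, -88]ᵀ.
Determinant 320·11 − 50² = 1020.
p = ((-589)·11 − 50·(-88))/1020 = -693/340; q = (320·(-88) − 50·(-589))/1020 = 43/34.

q = 1.265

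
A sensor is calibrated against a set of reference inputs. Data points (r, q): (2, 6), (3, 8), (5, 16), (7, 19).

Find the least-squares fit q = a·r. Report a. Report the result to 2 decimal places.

a = 2.86

Sums needed: Σr·r = 87.
And Σr·q = 249.
Normal equations: [[87]]·[a]ᵀ = [249]ᵀ.
a = 249/87 = 2.86207.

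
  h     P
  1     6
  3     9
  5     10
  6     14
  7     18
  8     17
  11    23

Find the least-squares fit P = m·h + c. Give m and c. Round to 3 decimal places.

m = 1.756, c = 3.575

Setting ∂/∂m … = 0 gives: 305·m + 41·c = 682;  41·m + 7·c = 97.
det = 305·7 − 41² = 454.
m = (682·7 − 41·97)/454 = 797/454; c = (305·97 − 41·682)/454 = 1623/454.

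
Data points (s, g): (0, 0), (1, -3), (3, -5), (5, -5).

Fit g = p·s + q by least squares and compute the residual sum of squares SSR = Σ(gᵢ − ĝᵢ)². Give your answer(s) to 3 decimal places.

SSR = 3.932

The normal system XᵀX·[p, q]ᵀ = Xᵀg is [[35, 9]; [9, 4]]·[p, q]ᵀ = [-43, -13]ᵀ.
Δ = 35·4 − 9² = 59.
p = ((-43)·4 − 9·(-13))/59 = -55/59; q = (35·(-13) − 9·(-43))/59 = -68/59.
Residuals: 68/59, -54/59, -62/59, 48/59; SSR = 232/59.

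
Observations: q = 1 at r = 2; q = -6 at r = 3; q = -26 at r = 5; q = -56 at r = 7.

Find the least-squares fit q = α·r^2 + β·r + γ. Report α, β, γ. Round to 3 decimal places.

α = -1.178, β = -0.761, γ = 7.116

The normal equations are: 3123·α + 503·β + 87·γ = -3444;  503·α + 87·β + 17·γ = -538;  87·α + 17·β + 4·γ = -87.
(Σr^2·r^2 = 3123, Σr^2·r = 503, Σr^2 = 87, Σr·r = 87, Σr = 17, Σ1 = 4, Σr^2·q = -3444, Σr·q = -538, Σq = -87.)
Inverting the 3×3 Gram matrix, [α, β, γ]ᵀ = [-469/398, -303/398, 1416/199]ᵀ.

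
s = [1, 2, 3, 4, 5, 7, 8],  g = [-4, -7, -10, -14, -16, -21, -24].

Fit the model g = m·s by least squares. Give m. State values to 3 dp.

From the data, Σs·s = 168.
For Mᵀg: Σs·g = -523.
Hence m = -523 / 168 ≈ -3.1131.

m = -3.113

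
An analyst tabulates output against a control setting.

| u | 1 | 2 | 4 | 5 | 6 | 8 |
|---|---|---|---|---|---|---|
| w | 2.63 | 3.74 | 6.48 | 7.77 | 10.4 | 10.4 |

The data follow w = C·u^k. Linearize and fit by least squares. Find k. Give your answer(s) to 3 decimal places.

k = 0.717

Let Y = ln w. Fitting Y = k·ln u + ln C by least squares:
Over the data: Σln u = 7.5601, Σ(ln u)² = 12.5270, Σln w = 10.8887, Σln u·ln w = 15.8703.
Normal system: [[12.5270, 7.5601]; [7.5601, 6]]·[k, ln C]ᵀ = [15.8703, 10.8887]ᵀ.
Solving (det = 18.0074): k = 0.71652, ln C = 0.91196.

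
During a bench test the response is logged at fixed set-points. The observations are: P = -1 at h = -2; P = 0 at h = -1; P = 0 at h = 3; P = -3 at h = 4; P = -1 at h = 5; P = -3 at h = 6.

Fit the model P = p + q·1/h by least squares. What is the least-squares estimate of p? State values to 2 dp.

From the data, Σ1 = 6, Σ1/h = -11/20, Σ1/h·1/h = 5369/3600.
For AᵀP: ΣP = -8, Σ1/h·P = -19/20.
Normal equations: [[6, -11/20]; [-11/20, 5369/3600]]·[p, q]ᵀ = [-8, -19/20]ᵀ.
Eliminating q: (5369/3600)·(row 1) − (-11/20)·(row 2) gives (415/48)·p = (5369/3600)·(-8) − (-11/20)·(-19/20) = -44833/3600, so p = -44833/31125.
Then q = ((-19/20) − (-11/20)·(-44833/31125))/(5369/3600) = -2424/2075.

p = -1.44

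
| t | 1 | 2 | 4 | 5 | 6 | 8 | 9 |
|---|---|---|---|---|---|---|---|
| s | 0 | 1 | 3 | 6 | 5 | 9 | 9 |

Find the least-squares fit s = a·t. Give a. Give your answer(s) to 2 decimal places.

Setting ∂/∂a … = 0 gives: 227·a = 227.
a = 227/227 = 1.

a = 1.00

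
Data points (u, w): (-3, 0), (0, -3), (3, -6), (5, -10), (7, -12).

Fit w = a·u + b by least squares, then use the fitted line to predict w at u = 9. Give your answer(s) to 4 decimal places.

ŵ = -14.3038

The normal system MᵀM·[a, b]ᵀ = Mᵀw is [[92, 12]; [12, 5]]·[a, b]ᵀ = [-152, -31]ᵀ.
det = 92·5 − 12² = 316.
a = ((-152)·5 − 12·(-31))/316 = -97/79; b = (92·(-31) − 12·(-152))/316 = -257/79.
At u = 9: ŵ = (-97/79)·(9) + (-257/79)·(1) = -1130/79.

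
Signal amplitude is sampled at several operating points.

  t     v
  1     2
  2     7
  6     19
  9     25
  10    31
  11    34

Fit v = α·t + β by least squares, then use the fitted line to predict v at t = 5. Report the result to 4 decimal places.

The normal equations are: 343·α + 39·β = 1039;  39·α + 6·β = 118.
Determinant 343·6 − 39² = 537.
α = (1039·6 − 39·118)/537 = 544/179; β = (343·118 − 39·1039)/537 = -47/537.
At t = 5: v̂ = (544/179)·(5) + (-47/537)·(1) = 8113/537.

v̂ = 15.1080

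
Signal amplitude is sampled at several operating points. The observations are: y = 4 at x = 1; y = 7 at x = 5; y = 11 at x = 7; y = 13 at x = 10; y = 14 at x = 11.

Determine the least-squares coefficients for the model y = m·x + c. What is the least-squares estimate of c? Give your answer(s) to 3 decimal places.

c = 2.790

The normal equations are: 296·m + 34·c = 400;  34·m + 5·c = 49.
Eliminating c: 5·(row 1) − 34·(row 2) gives 324·m = 5·400 − 34·49 = 334, so m = 167/162.
Then c = (49 − 34·(167/162))/5 = 226/81.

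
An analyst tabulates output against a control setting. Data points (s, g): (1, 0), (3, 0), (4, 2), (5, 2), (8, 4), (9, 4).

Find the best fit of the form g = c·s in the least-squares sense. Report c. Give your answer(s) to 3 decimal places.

c = 0.439

Compute the Gram sums: Σs·s = 196.
And Σs·g = 86.
So MᵀM·[c]ᵀ = Mᵀg: [[196]]·[c]ᵀ = [86]ᵀ.
Hence c = 86 / 196 ≈ 0.438776.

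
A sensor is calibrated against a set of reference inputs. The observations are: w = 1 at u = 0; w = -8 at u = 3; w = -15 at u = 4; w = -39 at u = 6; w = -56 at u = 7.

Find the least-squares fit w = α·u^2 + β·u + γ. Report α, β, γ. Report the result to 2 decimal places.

α = -1.33, β = 1.27, γ = 0.87

Entries of AᵀA: Σu^2·u^2 = 4034, Σu^2·u = 650, Σu^2 = 110, Σu·u = 110, Σu = 20, Σ1 = 5.
Right-hand side: Σu^2·w = -4460, Σu·w = -710, Σw = -117.
Normal equations: [[4034, 650, 110]; [650, 110, 20]; [110, 20, 5]]·[α, β, γ]ᵀ = [-4460, -710, -117]ᵀ.
Solving the 3×3 system (Gaussian elimination) gives α = -4/3, β = 19/15, γ = 13/15.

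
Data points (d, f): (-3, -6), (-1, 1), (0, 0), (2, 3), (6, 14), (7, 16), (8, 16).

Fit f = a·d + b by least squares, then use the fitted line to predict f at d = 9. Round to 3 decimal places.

f̂ = 19.123

Setting ∂/∂a … = 0 gives: 163·a + 19·b = 347;  19·a + 7·b = 44.
(Σd·d = 163, Σd = 19, Σ1 = 7, Σd·f = 347, Σf = 44.)
Determinant 163·7 − 19² = 780.
a = (347·7 − 19·44)/780 = 531/260; b = (163·44 − 19·347)/780 = 193/260.
At d = 9: f̂ = (531/260)·(9) + (193/260)·(1) = 1243/65.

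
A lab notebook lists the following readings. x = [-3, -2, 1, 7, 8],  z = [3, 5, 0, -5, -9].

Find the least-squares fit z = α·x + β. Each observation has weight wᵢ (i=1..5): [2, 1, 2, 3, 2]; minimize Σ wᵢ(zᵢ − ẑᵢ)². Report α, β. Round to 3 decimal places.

The normal system MᵀWM·[α, β]ᵀ = MᵀWz is [[299, 31]; [31, 10]]·[α, β]ᵀ = [-277, -22]ᵀ.
Δ = 299·10 − 31² = 2029.
α = ((-277)·10 − 31·(-22))/2029 = -2088/2029; β = (299·(-22) − 31·(-277))/2029 = 2009/2029.

α = -1.029, β = 0.990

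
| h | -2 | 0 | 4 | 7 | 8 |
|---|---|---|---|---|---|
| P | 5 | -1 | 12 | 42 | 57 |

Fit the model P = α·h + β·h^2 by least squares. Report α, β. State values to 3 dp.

The normal equations are: 133·α + 911·β = 788;  911·α + 6769·β = 5918.
(Σh·h = 133, Σh·h^2 = 911, Σh^2·h^2 = 6769, Σh·P = 788, Σh^2·P = 5918.)
Determinant 133·6769 − 911² = 70356.
α = (788·6769 − 911·5918)/70356 = -28663/35178; β = (133·5918 − 911·788)/70356 = 34613/35178.

α = -0.815, β = 0.984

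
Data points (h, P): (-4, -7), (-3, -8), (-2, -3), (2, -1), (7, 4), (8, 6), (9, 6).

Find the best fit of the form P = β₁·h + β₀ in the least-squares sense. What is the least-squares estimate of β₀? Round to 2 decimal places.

β₀ = -2.96

Normal-equation sums: Σh·h = 227, Σh = 17, Σ1 = 7.
Moment sums: Σh·P = 186, ΣP = -3.
Normal equations: [[227, 17]; [17, 7]]·[β₁, β₀]ᵀ = [186, -3]ᵀ.
Δ = 227·7 − 17² = 1300.
β₁ = (186·7 − 17·(-3))/1300 = 1353/1300; β₀ = (227·(-3) − 17·186)/1300 = -3843/1300.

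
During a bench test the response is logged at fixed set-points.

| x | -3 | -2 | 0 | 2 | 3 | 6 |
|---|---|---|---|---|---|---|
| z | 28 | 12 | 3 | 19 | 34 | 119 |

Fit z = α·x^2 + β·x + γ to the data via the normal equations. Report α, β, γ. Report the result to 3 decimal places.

Normal-equation sums: Σx^2·x^2 = 1490, Σx^2·x = 216, Σx^2 = 62, Σx·x = 62, Σx = 6, Σ1 = 6.
For Aᵀz: Σx^2·z = 4966, Σx·z = 746, Σz = 215.
AᵀA·[α, β, γ]ᵀ = Aᵀz becomes [[1490, 216, 62]; [216, 62, 6]; [62, 6, 6]]·[α, β, γ]ᵀ = [4966, 746, 215]ᵀ.
Inverting the 3×3 Gram matrix, [α, β, γ]ᵀ = [15409/5110, 6079/5110, 17803/5110]ᵀ.

α = 3.015, β = 1.190, γ = 3.484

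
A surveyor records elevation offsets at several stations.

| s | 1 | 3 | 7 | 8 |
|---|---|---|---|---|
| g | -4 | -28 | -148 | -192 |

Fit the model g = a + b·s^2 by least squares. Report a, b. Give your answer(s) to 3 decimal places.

a = -1.116, b = -2.988

Normal-equation sums: Σ1 = 4, Σs^2 = 123, Σs^2·s^2 = 6579.
For Aᵀg: Σg = -372, Σs^2·g = -19796.
Eliminating b: 6579·(row 1) − 123·(row 2) gives 11187·a = 6579·(-372) − 123·(-19796) = -12480, so a = -4160/3729.
Then b = ((-19796) − 123·(-4160/3729))/6579 = -33428/11187.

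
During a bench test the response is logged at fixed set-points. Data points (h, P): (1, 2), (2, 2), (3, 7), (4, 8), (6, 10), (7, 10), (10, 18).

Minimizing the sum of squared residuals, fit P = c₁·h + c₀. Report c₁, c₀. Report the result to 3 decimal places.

c₁ = 1.688, c₀ = 0.188

Normal-equation sums: Σh·h = 215, Σh = 33, Σ1 = 7.
And Σh·P = 369, ΣP = 57.
Normal equations: [[215, 33]; [33, 7]]·[c₁, c₀]ᵀ = [369, 57]ᵀ.
Eliminating c₀: 7·(row 1) − 33·(row 2) gives 416·c₁ = 7·369 − 33·57 = 702, so c₁ = 27/16.
Then c₀ = (57 − 33·(27/16))/7 = 3/16.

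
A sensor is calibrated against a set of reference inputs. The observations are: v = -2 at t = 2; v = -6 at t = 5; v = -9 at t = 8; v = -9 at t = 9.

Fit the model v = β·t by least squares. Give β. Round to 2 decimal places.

MᵀM·[β]ᵀ = Mᵀv reads: 174·β = -187.
Hence β = -187 / 174 ≈ -1.07471.

β = -1.07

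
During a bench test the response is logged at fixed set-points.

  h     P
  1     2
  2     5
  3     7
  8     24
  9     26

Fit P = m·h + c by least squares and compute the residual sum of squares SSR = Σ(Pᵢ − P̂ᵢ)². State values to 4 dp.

Forming XᵀX = [[159, 23]; [23, 5]] and XᵀP = [459, 64]ᵀ gives XᵀX·[m, c]ᵀ = XᵀP.
Eliminating c: 5·(row 1) − 23·(row 2) gives 266·m = 5·459 − 23·64 = 823, so m = 823/266.
Then c = (64 − 23·(823/266))/5 = -381/266.
Residuals: 45/133, 65/266, -113/133, 181/266, -55/133; SSR = 407/266.

SSR = 1.5301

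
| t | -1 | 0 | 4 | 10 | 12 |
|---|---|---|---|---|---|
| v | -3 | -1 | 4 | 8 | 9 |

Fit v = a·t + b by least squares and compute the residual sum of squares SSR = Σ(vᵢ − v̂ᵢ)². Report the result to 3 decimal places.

The normal system MᵀM·[a, b]ᵀ = Mᵀv is [[261, 25]; [25, 5]]·[a, b]ᵀ = [207, 17]ᵀ.
Determinant 261·5 − 25² = 680.
a = (207·5 − 25·17)/680 = 61/68; b = (261·17 − 25·207)/680 = -369/340.
Residuals: -173/170, 29/340, 509/340, 39/340, -231/340; SSR = 639/170.

SSR = 3.759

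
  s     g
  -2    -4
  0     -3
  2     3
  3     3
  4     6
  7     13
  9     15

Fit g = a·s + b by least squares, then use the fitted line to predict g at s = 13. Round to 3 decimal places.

XᵀX·[a, b]ᵀ = Xᵀg reads: 163·a + 23·b = 273;  23·a + 7·b = 33.
(Σs·s = 163, Σs = 23, Σ1 = 7, Σs·g = 273, Σg = 33.)
Determinant 163·7 − 23² = 612.
a = (273·7 − 23·33)/612 = 32/17; b = (163·33 − 23·273)/612 = -25/17.
At s = 13: ĝ = (32/17)·(13) + (-25/17)·(1) = 23.

ĝ = 23.000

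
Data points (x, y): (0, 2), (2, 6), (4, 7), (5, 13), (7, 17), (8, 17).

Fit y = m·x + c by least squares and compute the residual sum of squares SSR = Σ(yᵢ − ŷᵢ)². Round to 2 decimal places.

SSR = 11.32

From the data, Σx·x = 158, Σx = 26, Σ1 = 6.
And Σx·y = 360, Σy = 62.
AᵀA·[m, c]ᵀ = Aᵀy becomes [[158, 26]; [26, 6]]·[m, c]ᵀ = [360, 62]ᵀ.
Eliminating c: 6·(row 1) − 26·(row 2) gives 272·m = 6·360 − 26·62 = 548, so m = 137/68.
Then c = (62 − 26·(137/68))/6 = 109/68.
Residuals: 27/68, 25/68, -181/68, 45/34, 22/17, -49/68; SSR = 385/34.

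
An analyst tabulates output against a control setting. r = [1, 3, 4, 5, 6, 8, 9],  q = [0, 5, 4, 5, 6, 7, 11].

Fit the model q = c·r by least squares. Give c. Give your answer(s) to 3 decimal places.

From the data, Σr·r = 232.
Right-hand side: Σr·q = 247.
So XᵀX·[c]ᵀ = Xᵀq: [[232]]·[c]ᵀ = [247]ᵀ.
c = 247/232 = 1.06466.

c = 1.065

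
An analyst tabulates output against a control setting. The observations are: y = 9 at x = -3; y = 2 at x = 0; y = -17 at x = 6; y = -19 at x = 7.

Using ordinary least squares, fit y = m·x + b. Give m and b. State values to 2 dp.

m = -2.89, b = 0.98

Sums needed: Σx·x = 94, Σx = 10, Σ1 = 4.
Right-hand side: Σx·y = -262, Σy = -25.
Normal equations: [[94, 10]; [10, 4]]·[m, b]ᵀ = [-262, -25]ᵀ.
Δ = 94·4 − 10² = 276.
m = ((-262)·4 − 10·(-25))/276 = -133/46; b = (94·(-25) − 10·(-262))/276 = 45/46.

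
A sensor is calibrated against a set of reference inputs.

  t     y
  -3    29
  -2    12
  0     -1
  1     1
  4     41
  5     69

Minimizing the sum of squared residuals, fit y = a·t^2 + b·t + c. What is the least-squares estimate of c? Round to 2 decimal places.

Normal-equation sums: Σt^2·t^2 = 979, Σt^2·t = 155, Σt^2 = 55, Σt·t = 55, Σt = 5, Σ1 = 6.
And Σt^2·y = 2691, Σt·y = 399, Σy = 151.
MᵀM·[a, b, c]ᵀ = Mᵀy becomes [[979, 155, 55]; [155, 55, 5]; [55, 5, 6]]·[a, b, c]ᵀ = [2691, 399, 151]ᵀ.
Row-reducing yields a = 3661/1222, b = -6477/6110, c = -863/611.

c = -1.41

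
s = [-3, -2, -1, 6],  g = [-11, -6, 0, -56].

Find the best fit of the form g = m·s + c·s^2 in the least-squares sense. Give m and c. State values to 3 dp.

m = -0.553, c = -1.463

Normal-equation sums: Σs·s = 50, Σs·s^2 = 180, Σs^2·s^2 = 1394.
And Σs·g = -291, Σs^2·g = -2139.
det = 50·1394 − 180² = 37300.
m = ((-291)·1394 − 180·(-2139))/37300 = -10317/18650; c = (50·(-2139) − 180·(-291))/37300 = -5457/3730.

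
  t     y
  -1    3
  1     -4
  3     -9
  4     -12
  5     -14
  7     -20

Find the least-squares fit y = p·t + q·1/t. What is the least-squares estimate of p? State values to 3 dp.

Normal-equation sums: Σt·t = 101, Σt·1/t = 6, Σ1/t·1/t = 394081/176400.
Right-hand side: Σt·y = -292, Σ1/t·y = -653/35.
MᵀM·[p, q]ᵀ = Mᵀy becomes [[101, 6]; [6, 394081/176400]]·[p, q]ᵀ = [-292, -653/35]ᵀ.
Eliminating q: (394081/176400)·(row 1) − 6·(row 2) gives (33451781/176400)·p = (394081/176400)·(-292) − 6·(-653/35) = -23831233/44100, so p = -95324932/33451781.
Then q = ((-653/35) − 6·(-95324932/33451781))/(394081/176400) = -23350320/33451781.

p = -2.850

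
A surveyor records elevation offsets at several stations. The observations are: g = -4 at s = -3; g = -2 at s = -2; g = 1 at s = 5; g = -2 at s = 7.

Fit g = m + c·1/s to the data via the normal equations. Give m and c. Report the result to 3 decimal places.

m = -1.279, c = 3.844

The normal system XᵀX·[m, c]ᵀ = Xᵀg is [[4, -103/210]; [-103/210, 18589/44100]]·[m, c]ᵀ = [-7, 236/105]ᵀ.
Determinant 4·(18589/44100) − (-103/210)² = 7083/4900.
m = ((-7)·(18589/44100) − (-103/210)·(236/105))/(7083/4900) = -27169/21249; c = (4·(236/105) − (-103/210)·(-7))/(7083/4900) = 27230/7083.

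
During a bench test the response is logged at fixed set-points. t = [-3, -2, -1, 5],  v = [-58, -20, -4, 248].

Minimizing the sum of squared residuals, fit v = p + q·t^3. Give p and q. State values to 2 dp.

The normal system XᵀX·[p, q]ᵀ = Xᵀv is [[4, 89]; [89, 16419]]·[p, q]ᵀ = [166, 32730]ᵀ.
Determinant 4·16419 − 89² = 57755.
p = (166·16419 − 89·32730)/57755 = -187416/57755; q = (4·32730 − 89·166)/57755 = 116146/57755.

p = -3.25, q = 2.01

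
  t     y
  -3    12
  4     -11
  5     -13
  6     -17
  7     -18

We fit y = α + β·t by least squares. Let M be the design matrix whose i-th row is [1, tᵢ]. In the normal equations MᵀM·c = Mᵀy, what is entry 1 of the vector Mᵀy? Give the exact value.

-47

Entry 1 ↔ basis 1, so (Mᵀy)_{1} = Σᵢ yᵢ = (1)·(12) + (1)·(-11) + (1)·(-13) + (1)·(-17) + (1)·(-18) = -47.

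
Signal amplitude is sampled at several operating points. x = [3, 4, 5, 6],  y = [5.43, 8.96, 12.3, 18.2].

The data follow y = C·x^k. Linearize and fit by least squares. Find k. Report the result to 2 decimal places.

k = 1.71

Taking logs, ln y = k·ln x + ln C, so regress ln y on ln x.
XᵀX = [[8.9295, 5.8861]; [5.8861, 4]], rhs = [14.1363, 9.2957]ᵀ  (here Σln x = 5.8861, Σ(ln x)² = 8.9295, Σln y = 9.2957, Σln x·ln y = 14.1363).
Solving (det = 1.0716): k = 1.70735, ln C = -0.18847.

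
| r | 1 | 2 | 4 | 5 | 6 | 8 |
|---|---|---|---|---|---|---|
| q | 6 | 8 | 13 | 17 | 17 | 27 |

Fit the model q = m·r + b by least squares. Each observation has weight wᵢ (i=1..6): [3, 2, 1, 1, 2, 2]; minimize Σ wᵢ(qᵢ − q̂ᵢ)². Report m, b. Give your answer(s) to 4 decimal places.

m = 2.8289, b = 2.5024

Entries of AᵀWA: Σwᵢ·r·r = 252, Σwᵢ·r = 44, Σwᵢ·1 = 11.
And Σwᵢ·r·q = 823, Σwᵢ·q = 152.
Normal equations: [[252, 44]; [44, 11]]·[m, b]ᵀ = [823, 152]ᵀ.
Δ = 252·11 − 44² = 836.
m = (823·11 − 44·152)/836 = 215/76; b = (252·152 − 44·823)/836 = 523/209.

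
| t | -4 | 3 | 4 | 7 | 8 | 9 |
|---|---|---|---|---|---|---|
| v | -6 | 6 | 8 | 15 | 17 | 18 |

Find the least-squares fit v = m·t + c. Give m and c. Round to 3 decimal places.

Setting ∂/∂m … = 0 gives: 235·m + 27·c = 477;  27·m + 6·c = 58.
(Σt·t = 235, Σt = 27, Σ1 = 6, Σt·v = 477, Σv = 58.)
det = 235·6 − 27² = 681.
m = (477·6 − 27·58)/681 = 432/227; c = (235·58 − 27·477)/681 = 751/681.

m = 1.903, c = 1.103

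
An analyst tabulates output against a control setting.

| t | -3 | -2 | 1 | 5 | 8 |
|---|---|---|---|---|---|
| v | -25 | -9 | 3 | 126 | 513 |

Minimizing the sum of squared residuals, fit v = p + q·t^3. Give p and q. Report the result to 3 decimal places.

p = 1.006, q = 1.000

The normal equations are: 5·p + 603·q = 608;  603·p + 278563·q = 279156.
Eliminating q: 278563·(row 1) − 603·(row 2) gives 1029206·p = 278563·608 − 603·279156 = 1035236, so p = 517618/514603.
Then q = (279156 − 603·(517618/514603))/278563 = 514578/514603.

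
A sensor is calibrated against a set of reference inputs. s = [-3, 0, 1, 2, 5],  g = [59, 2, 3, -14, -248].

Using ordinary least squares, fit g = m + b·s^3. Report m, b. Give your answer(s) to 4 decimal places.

m = 3.5126, b = -2.0146

Compute the Gram sums: Σ1 = 5, Σs^3 = 107, Σs^3·s^3 = 16419.
And Σg = -198, Σs^3·g = -32702.
XᵀX·[m, b]ᵀ = Xᵀg becomes [[5, 107]; [107, 16419]]·[m, b]ᵀ = [-198, -32702]ᵀ.
Eliminating b: 16419·(row 1) − 107·(row 2) gives 70646·m = 16419·(-198) − 107·(-32702) = 248152, so m = 124076/35323.
Then b = ((-32702) − 107·(124076/35323))/16419 = -71162/35323.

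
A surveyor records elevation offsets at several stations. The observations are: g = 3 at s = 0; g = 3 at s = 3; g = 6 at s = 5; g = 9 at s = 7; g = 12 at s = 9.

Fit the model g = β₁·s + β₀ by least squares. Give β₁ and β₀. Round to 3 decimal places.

β₁ = 1.057, β₀ = 1.525

Normal-equation sums: Σs·s = 164, Σs = 24, Σ1 = 5.
Moment sums: Σs·g = 210, Σg = 33.
XᵀX·[β₁, β₀]ᵀ = Xᵀg becomes [[164, 24]; [24, 5]]·[β₁, β₀]ᵀ = [210, 33]ᵀ.
det = 164·5 − 24² = 244.
β₁ = (210·5 − 24·33)/244 = 129/122; β₀ = (164·33 − 24·210)/244 = 93/61.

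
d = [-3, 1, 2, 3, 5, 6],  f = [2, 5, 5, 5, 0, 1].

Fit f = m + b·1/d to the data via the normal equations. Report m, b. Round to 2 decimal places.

m = 2.01, b = 3.20

The normal system XᵀX·[m, b]ᵀ = Xᵀf is [[6, 28/15]; [28/15, 77/50]]·[m, b]ᵀ = [18, 26/3]ᵀ.
Determinant 6·(77/50) − (28/15)² = 259/45.
m = (18·(77/50) − (28/15)·(26/3))/(259/45) = 371/185; b = (6·(26/3) − (28/15)·18)/(259/45) = 828/259.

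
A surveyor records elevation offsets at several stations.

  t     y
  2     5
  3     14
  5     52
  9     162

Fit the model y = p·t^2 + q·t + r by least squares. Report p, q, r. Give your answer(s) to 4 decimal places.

The normal system AᵀA·[p, q, r]ᵀ = Aᵀy is [[7283, 889, 119]; [889, 119, 19]; [119, 19, 4]]·[p, q, r]ᵀ = [14568, 1770, 233]ᵀ.
Inverting the 3×3 Gram matrix, [p, q, r]ᵀ = [107/62, 1127/310, -1606/155]ᵀ.

p = 1.7258, q = 3.6355, r = -10.3613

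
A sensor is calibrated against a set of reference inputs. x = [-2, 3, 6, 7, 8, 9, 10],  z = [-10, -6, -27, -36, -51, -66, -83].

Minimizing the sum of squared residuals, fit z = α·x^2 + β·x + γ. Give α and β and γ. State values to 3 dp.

α = -1.001, β = 1.953, γ = -2.252

With design matrix A, AᵀA = [[24451, 2819, 343]; [2819, 343, 41]; [343, 41, 7]] and Aᵀz = [-19740, -2244, -279]ᵀ.
Inverting the 3×3 Gram matrix, [α, β, γ]ᵀ = [-3377/3374, 14119/7230, -56977/25305]ᵀ.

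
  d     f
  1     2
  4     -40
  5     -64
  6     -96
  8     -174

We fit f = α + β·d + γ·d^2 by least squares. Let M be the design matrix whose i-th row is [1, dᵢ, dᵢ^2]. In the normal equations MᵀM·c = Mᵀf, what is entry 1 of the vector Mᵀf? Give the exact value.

-372

Entry 1 ↔ basis 1, so (Mᵀf)_{1} = Σᵢ fᵢ = (1)·(2) + (1)·(-40) + (1)·(-64) + (1)·(-96) + (1)·(-174) = -372.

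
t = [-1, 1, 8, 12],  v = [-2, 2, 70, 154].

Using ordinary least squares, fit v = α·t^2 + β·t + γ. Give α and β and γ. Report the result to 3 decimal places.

α = 0.982, β = 1.118, γ = -1.164

Entries of MᵀM: Σt^2·t^2 = 24834, Σt^2·t = 2240, Σt^2 = 210, Σt·t = 210, Σt = 20, Σ1 = 4.
And Σt^2·v = 26656, Σt·v = 2412, Σv = 224.
MᵀM·[α, β, γ]ᵀ = Mᵀv becomes [[24834, 2240, 210]; [2240, 210, 20]; [210, 20, 4]]·[α, β, γ]ᵀ = [26656, 2412, 224]ᵀ.
Row-reducing yields α = 10108/10289, β = 57494/51445, γ = -11980/10289.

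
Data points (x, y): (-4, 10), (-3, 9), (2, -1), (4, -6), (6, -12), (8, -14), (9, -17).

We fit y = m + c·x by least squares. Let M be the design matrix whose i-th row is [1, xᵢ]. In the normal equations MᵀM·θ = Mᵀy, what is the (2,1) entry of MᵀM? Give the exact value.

22

Row 2 ↔ basis x, column 1 ↔ basis 1, so (MᵀM)_{2,1} = Σᵢ x = (-4)·(1) + (-3)·(1) + (2)·(1) + (4)·(1) + (6)·(1) + (8)·(1) + (9)·(1) = 22.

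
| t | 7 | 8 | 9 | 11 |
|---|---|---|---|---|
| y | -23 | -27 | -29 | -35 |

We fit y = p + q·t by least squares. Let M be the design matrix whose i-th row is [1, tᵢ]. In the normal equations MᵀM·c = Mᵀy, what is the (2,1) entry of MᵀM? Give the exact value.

35

Row 2 ↔ basis t, column 1 ↔ basis 1, so (MᵀM)_{2,1} = Σᵢ t = (7)·(1) + (8)·(1) + (9)·(1) + (11)·(1) = 35.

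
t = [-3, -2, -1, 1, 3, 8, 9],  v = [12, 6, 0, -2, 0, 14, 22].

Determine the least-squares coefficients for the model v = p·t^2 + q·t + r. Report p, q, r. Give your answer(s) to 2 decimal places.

Setting ∂/∂p … = 0 gives: 10837·p + 1233·q + 169·r = 2808;  1233·p + 169·q + 15·r = 260;  169·p + 15·q + 7·r = 52.
Row-reducing yields p = 20774/41583, q = -29016/13861, r = -6110/41583.

p = 0.50, q = -2.09, r = -0.15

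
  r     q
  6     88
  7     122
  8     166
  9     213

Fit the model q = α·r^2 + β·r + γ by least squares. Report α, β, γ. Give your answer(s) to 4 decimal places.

Entries of MᵀM: Σr^2·r^2 = 14354, Σr^2·r = 1800, Σr^2 = 230, Σr·r = 230, Σr = 30, Σ1 = 4.
Right-hand side: Σr^2·q = 37023, Σr·q = 4627, Σq = 589.
MᵀM·[α, β, γ]ᵀ = Mᵀq becomes [[14354, 1800, 230]; [1800, 230, 30]; [230, 30, 4]]·[α, β, γ]ᵀ = [37023, 4627, 589]ᵀ.
Solving the 3×3 system (Gaussian elimination) gives α = 13/4, β = -137/20, γ = 47/4.

α = 3.2500, β = -6.8500, γ = 11.7500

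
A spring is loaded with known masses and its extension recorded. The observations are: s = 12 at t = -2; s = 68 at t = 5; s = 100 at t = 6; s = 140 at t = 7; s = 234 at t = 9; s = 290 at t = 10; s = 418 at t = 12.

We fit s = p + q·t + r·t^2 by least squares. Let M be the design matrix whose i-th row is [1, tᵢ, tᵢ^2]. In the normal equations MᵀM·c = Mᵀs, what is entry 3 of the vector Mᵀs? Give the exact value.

120354

Entry 3 ↔ basis t^2, so (Mᵀs)_{3} = Σᵢ (t^2)·sᵢ = (4)·(12) + (25)·(68) + (36)·(100) + (49)·(140) + (81)·(234) + (100)·(290) + (144)·(418) = 120354.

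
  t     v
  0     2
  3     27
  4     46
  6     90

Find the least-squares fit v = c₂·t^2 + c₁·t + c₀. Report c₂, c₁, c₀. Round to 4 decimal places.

Entries of MᵀM: Σt^2·t^2 = 1633, Σt^2·t = 307, Σt^2 = 61, Σt·t = 61, Σt = 13, Σ1 = 4.
For Mᵀv: Σt^2·v = 4219, Σt·v = 805, Σv = 165.
MᵀM·[c₂, c₁, c₀]ᵀ = Mᵀv becomes [[1633, 307, 61]; [307, 61, 13]; [61, 13, 4]]·[c₂, c₁, c₀]ᵀ = [4219, 805, 165]ᵀ.
Inverting the 3×3 Gram matrix, [c₂, c₁, c₀]ᵀ = [2, 41/15, 28/15]ᵀ.

c₂ = 2.0000, c₁ = 2.7333, c₀ = 1.8667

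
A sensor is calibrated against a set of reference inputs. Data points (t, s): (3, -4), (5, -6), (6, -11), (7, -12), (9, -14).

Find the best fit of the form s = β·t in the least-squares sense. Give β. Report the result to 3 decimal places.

β = -1.590

Normal-equation sums: Σt·t = 200.
Right-hand side: Σt·s = -318.
Normal equations: [[200]]·[β]ᵀ = [-318]ᵀ.
β = (-318)/200 = -1.59.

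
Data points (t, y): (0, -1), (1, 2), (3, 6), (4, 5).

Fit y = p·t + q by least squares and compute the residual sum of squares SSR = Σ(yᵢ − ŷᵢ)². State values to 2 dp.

SSR = 4.40

From the data, Σt·t = 26, Σt = 8, Σ1 = 4.
And Σt·y = 40, Σy = 12.
MᵀM·[p, q]ᵀ = Mᵀy becomes [[26, 8]; [8, 4]]·[p, q]ᵀ = [40, 12]ᵀ.
Eliminating q: 4·(row 1) − 8·(row 2) gives 40·p = 4·40 − 8·12 = 64, so p = 8/5.
Then q = (12 − 8·(8/5))/4 = -1/5.
Residuals: -4/5, 3/5, 7/5, -6/5; SSR = 22/5.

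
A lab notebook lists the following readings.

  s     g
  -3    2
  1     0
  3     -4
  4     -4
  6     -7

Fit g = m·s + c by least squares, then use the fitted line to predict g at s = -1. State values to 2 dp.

ĝ = 0.64

From the data, Σs·s = 71, Σs = 11, Σ1 = 5.
Moment sums: Σs·g = -76, Σg = -13.
Normal equations: [[71, 11]; [11, 5]]·[m, c]ᵀ = [-76, -13]ᵀ.
Eliminating c: 5·(row 1) − 11·(row 2) gives 234·m = 5·(-76) − 11·(-13) = -237, so m = -79/78.
Then c = ((-13) − 11·(-79/78))/5 = -29/78.
At s = -1: ĝ = (-79/78)·(-1) + (-29/78)·(1) = 25/39.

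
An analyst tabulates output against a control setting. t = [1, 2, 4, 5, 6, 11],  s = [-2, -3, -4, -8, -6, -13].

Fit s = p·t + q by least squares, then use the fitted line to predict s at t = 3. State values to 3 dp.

ŝ = -3.987

From the data, Σt·t = 203, Σt = 29, Σ1 = 6.
Moment sums: Σt·s = -243, Σs = -36.
AᵀA·[p, q]ᵀ = Aᵀs becomes [[203, 29]; [29, 6]]·[p, q]ᵀ = [-243, -36]ᵀ.
det = 203·6 − 29² = 377.
p = ((-243)·6 − 29·(-36))/377 = -414/377; q = (203·(-36) − 29·(-243))/377 = -9/13.
At t = 3: ŝ = (-414/377)·(3) + (-9/13)·(1) = -1503/377.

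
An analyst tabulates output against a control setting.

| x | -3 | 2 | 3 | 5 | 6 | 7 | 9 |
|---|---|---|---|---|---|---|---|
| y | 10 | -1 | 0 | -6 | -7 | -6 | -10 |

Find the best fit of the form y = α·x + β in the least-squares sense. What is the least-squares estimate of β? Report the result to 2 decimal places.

β = 3.98

Setting ∂/∂α … = 0 gives: 213·α + 29·β = -236;  29·α + 7·β = -20.
Eliminating β: 7·(row 1) − 29·(row 2) gives 650·α = 7·(-236) − 29·(-20) = -1072, so α = -536/325.
Then β = ((-20) − 29·(-536/325))/7 = 1292/325.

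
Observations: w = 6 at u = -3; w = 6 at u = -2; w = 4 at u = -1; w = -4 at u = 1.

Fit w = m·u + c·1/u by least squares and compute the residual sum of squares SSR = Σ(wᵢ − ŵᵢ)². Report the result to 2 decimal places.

SSR = 1.38

Setting ∂/∂m … = 0 gives: 15·m + 4·c = -38;  4·m + (85/36)·c = -13.
Eliminating c: (85/36)·(row 1) − 4·(row 2) gives (233/12)·m = (85/36)·(-38) − 4·(-13) = -679/18, so m = -1358/699.
Then c = ((-13) − 4·(-1358/699))/(85/36) = -516/233.
Residuals: -132/233, 704/699, -110/699, 110/699; SSR = 968/699.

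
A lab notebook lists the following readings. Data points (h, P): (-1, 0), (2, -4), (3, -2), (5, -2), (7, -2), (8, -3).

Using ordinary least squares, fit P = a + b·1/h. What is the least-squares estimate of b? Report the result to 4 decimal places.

b = -2.1623

The normal system MᵀM·[a, b]ᵀ = MᵀP is [[6, 253/840]; [253/840, 1014049/705600]]·[a, b]ᵀ = [-13, -3131/840]ᵀ.
Eliminating b: (1014049/705600)·(row 1) − (253/840)·(row 2) gives (1204057/141120)·a = (1014049/705600)·(-13) − (253/840)·(-3131/840) = -6195247/352800, so a = -12390494/6020285.
Then b = ((-3131/840) − (253/840)·(-12390494/6020285))/(1014049/705600) = -2603496/1204057.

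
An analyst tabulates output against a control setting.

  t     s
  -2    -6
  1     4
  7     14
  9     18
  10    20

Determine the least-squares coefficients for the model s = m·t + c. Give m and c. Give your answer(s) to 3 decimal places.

m = 2.055, c = -0.273

Compute the Gram sums: Σt·t = 235, Σt = 25, Σ1 = 5.
For Xᵀs: Σt·s = 476, Σs = 50.
det = 235·5 − 25² = 550.
m = (476·5 − 25·50)/550 = 113/55; c = (235·50 − 25·476)/550 = -3/11.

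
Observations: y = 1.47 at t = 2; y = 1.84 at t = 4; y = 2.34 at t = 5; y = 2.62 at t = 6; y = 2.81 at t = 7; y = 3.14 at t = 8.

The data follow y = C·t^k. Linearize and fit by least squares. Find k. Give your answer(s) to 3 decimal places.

Let Y = ln y. Fitting Y = k·ln t + ln C by least squares:
AᵀA = [[16.3136, 9.5060]; [9.5060, 6]], rhs = [8.5962, 4.9858]ᵀ  (here Σln t = 9.5060, Σ(ln t)² = 16.3136, Σln y = 4.9858, Σln t·ln y = 8.5962).
Δ = 16.3136·6 − (9.5060)² = 7.5177; k = (8.5962·6 − 9.5060·4.9858)/7.5177 = 0.55639, ln C = (16.3136·4.9858 − 9.5060·8.5962)/7.5177 = -0.05054.

k = 0.556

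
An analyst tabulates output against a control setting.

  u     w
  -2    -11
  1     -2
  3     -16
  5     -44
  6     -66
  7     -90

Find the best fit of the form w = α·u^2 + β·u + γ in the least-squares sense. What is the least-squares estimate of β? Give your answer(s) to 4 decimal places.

Normal-equation sums: Σu^2·u^2 = 4420, Σu^2·u = 704, Σu^2 = 124, Σu·u = 124, Σu = 20, Σ1 = 6.
And Σu^2·w = -8076, Σu·w = -1274, Σw = -229.
Normal equations: [[4420, 704, 124]; [704, 124, 20]; [124, 20, 6]]·[α, β, γ]ᵀ = [-8076, -1274, -229]ᵀ.
Row-reducing yields α = -16219/8250, β = 4372/4125, γ = -2943/2750.

β = 1.0599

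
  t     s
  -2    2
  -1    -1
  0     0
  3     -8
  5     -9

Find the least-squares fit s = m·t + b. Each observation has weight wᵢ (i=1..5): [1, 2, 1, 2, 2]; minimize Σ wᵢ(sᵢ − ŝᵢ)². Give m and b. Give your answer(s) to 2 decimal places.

With design matrix M, MᵀWM = [[74, 12]; [12, 8]] and MᵀWs = [-140, -34]ᵀ.
Eliminating b: 8·(row 1) − 12·(row 2) gives 448·m = 8·(-140) − 12·(-34) = -712, so m = -89/56.
Then b = ((-34) − 12·(-89/56))/8 = -209/112.

m = -1.59, b = -1.87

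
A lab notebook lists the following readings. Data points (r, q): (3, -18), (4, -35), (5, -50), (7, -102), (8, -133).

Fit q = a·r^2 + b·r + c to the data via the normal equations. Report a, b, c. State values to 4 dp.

From the data, Σr^2·r^2 = 7459, Σr^2·r = 1071, Σr^2 = 163, Σr·r = 163, Σr = 27, Σ1 = 5.
Moment sums: Σr^2·q = -15482, Σr·q = -2222, Σq = -338.
So XᵀX·[a, b, c]ᵀ = Xᵀq: [[7459, 1071, 163]; [1071, 163, 27]; [163, 27, 5]]·[a, b, c]ᵀ = [-15482, -2222, -338]ᵀ.
Solving the 3×3 system (Gaussian elimination) gives a = -661/308, b = 227/308, c = -249/154.

a = -2.1461, b = 0.7370, c = -1.6169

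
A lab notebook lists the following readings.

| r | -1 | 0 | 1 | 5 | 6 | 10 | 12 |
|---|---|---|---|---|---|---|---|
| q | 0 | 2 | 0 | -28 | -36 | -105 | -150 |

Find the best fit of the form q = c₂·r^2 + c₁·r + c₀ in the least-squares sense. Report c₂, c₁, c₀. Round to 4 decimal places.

c₂ = -1.0198, c₁ = -0.3818, c₀ = 1.2378

Compute the Gram sums: Σr^2·r^2 = 32659, Σr^2·r = 3069, Σr^2 = 307, Σr·r = 307, Σr = 33, Σ1 = 7.
Right-hand side: Σr^2·q = -34096, Σr·q = -3206, Σq = -317.
Row-reducing yields c₂ = -493781/484212, c₁ = -61617/161404, c₀ = 299689/242106.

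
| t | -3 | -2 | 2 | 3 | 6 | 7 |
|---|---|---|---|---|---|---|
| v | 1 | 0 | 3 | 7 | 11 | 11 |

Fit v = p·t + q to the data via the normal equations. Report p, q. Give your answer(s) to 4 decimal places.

Normal-equation sums: Σt·t = 111, Σt = 13, Σ1 = 6.
For Xᵀv: Σt·v = 167, Σv = 33.
Determinant 111·6 − 13² = 497.
p = (167·6 − 13·33)/497 = 573/497; q = (111·33 − 13·167)/497 = 1492/497.

p = 1.1529, q = 3.0020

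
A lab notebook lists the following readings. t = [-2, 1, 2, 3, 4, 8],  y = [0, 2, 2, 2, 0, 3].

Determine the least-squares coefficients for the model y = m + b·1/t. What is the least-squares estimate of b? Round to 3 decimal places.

b = 1.230

AᵀA·[m, b]ᵀ = Aᵀy reads: 6·m + (41/24)·b = 9;  (41/24)·m + (973/576)·b = 97/24.
det = 6·(973/576) − (41/24)² = 4157/576.
m = (9·(973/576) − (41/24)·(97/24))/(4157/576) = 4780/4157; b = (6·(97/24) − (41/24)·9)/(4157/576) = 5112/4157.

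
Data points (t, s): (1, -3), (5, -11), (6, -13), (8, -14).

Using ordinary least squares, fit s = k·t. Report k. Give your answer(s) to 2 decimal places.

k = -1.97

MᵀM·[k]ᵀ = Mᵀs reads: 126·k = -248.
Hence k = -248 / 126 ≈ -1.96825.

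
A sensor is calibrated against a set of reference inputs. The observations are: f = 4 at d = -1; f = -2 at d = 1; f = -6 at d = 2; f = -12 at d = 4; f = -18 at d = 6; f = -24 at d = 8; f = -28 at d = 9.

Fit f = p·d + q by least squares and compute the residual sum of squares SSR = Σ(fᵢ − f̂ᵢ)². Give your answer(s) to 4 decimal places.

SSR = 0.7724

Forming XᵀX = [[203, 29]; [29, 7]] and Xᵀf = [-618, -86]ᵀ gives XᵀX·[p, q]ᵀ = Xᵀf.
Determinant 203·7 − 29² = 580.
p = ((-618)·7 − 29·(-86))/580 = -458/145; q = (203·(-86) − 29·(-618))/580 = 4/5.
Residuals: 6/145, 52/145, -14/29, -24/145, 22/145, 68/145, -54/145; SSR = 112/145.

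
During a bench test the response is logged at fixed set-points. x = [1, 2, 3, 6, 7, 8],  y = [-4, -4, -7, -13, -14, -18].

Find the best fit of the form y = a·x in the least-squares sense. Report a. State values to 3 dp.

a = -2.166

With design matrix M, MᵀM = [[163]] and Mᵀy = [-353]ᵀ.
a = (-353)/163 = -2.16564.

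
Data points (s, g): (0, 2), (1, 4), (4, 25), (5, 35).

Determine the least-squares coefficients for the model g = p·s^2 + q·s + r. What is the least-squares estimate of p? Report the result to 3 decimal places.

p = 1.000

Normal-equation sums: Σs^2·s^2 = 882, Σs^2·s = 190, Σs^2 = 42, Σs·s = 42, Σs = 10, Σ1 = 4.
And Σs^2·g = 1279, Σs·g = 279, Σg = 66.
Normal equations: [[882, 190, 42]; [190, 42, 10]; [42, 10, 4]]·[p, q, r]ᵀ = [1279, 279, 66]ᵀ.
Row-reducing yields p = 1, q = 29/17, r = 59/34.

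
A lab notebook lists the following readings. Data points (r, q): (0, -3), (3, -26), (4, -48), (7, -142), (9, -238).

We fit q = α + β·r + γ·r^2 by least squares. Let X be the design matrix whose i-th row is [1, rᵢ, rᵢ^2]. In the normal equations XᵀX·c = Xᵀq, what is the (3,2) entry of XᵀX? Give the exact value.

1163

Row 3 ↔ basis r^2, column 2 ↔ basis r, so (XᵀX)_{3,2} = Σᵢ (r^2)·(r) = (0)·(0) + (9)·(3) + (16)·(4) + (49)·(7) + (81)·(9) = 1163.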